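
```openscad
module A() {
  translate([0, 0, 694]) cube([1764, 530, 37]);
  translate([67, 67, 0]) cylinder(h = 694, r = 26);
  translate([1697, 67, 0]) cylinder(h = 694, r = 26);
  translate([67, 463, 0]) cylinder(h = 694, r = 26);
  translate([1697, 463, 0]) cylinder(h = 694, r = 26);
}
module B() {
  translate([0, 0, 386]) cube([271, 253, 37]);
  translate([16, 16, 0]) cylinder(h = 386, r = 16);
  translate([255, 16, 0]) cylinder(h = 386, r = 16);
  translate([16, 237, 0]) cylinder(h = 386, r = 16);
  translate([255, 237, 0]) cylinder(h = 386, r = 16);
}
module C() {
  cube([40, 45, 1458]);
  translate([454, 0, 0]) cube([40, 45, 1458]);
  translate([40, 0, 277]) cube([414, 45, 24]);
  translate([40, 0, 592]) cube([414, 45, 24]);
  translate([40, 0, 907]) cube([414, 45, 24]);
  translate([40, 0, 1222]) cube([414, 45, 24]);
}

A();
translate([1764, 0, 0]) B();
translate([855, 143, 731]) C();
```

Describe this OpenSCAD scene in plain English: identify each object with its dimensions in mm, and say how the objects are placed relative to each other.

A is a table with a 1764×530 mm rectangular top, 37 mm thick, top surface at z = 731 mm, supported by four round legs of 52 mm diameter, each leg's bounding box inset 41 mm from the nearest pair of top edges, running from the floor.

B is a four-legged stool. The seat is 271×253 mm, 37 mm thick, top at z = 423 mm. It stands on four round legs, each 32 mm in diameter, from z = 0 to the seat underside, each leg's axis is inset half a diameter from the nearest pair of seat edges (so the leg's bounding box is flush with the corner).

C is a wooden ladder with two side rails of 40×45 mm section and 1458 mm height, set 494 mm apart overall. Between them run 4 rectangular rungs (45 mm deep, 24 mm thick), front faces flush with the rails' −y face. The bottom of the first rung is 277 mm above the floor and each subsequent rung is 315 mm higher than the one below.

The stool is against the table's +x side, with their −y faces flush. The ladder is on top of the table.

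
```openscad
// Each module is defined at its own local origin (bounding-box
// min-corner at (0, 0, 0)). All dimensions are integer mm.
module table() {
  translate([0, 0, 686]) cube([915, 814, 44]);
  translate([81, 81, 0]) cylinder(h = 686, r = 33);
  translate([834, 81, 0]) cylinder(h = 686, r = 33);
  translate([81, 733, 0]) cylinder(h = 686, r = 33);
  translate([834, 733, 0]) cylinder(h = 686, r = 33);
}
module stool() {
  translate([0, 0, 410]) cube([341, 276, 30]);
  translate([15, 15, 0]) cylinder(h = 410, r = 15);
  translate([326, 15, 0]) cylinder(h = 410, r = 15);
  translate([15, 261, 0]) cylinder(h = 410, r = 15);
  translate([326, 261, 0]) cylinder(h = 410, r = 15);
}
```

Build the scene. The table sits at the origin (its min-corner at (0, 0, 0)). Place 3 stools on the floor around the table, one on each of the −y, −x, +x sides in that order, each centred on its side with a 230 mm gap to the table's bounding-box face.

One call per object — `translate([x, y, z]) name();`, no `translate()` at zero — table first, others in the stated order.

table();
translate([287, -506, 0]) stool();
translate([-571, 269, 0]) stool();
translate([1145, 269, 0]) stool();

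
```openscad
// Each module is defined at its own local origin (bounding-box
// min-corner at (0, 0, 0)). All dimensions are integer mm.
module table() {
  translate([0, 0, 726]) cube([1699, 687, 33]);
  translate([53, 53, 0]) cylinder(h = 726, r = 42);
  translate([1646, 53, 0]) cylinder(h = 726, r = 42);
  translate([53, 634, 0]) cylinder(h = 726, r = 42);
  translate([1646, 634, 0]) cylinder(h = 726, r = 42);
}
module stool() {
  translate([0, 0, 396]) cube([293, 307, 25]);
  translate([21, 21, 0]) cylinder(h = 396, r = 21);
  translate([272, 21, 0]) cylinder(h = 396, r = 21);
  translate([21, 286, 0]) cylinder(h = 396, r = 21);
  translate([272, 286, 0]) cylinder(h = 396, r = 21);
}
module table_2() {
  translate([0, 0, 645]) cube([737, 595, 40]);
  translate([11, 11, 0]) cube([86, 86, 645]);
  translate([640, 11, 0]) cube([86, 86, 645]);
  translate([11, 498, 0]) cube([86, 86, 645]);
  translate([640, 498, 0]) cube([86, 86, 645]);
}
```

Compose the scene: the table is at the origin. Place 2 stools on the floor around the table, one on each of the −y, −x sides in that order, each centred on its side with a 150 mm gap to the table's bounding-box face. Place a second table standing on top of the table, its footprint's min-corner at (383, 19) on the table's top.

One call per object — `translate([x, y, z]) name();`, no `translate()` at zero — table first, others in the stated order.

table();
translate([703, -457, 0]) stool();
translate([-443, 190, 0]) stool();
translate([383, 19, 759]) table_2();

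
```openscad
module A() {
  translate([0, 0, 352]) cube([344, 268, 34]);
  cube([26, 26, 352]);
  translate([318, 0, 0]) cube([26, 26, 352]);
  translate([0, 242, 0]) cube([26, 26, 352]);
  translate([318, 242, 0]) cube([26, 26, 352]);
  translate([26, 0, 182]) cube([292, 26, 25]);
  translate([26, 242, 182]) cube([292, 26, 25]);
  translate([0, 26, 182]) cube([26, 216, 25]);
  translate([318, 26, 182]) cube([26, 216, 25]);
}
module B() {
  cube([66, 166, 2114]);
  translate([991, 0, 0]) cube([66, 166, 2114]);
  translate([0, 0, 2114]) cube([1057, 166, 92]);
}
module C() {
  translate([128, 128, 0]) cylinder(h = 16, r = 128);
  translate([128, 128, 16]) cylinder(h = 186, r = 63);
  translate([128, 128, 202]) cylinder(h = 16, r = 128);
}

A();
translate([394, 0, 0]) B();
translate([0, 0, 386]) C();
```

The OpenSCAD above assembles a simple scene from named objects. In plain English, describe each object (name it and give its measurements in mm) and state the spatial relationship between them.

A is a simple wooden stool: a rectangular seat 344 mm (x) by 268 mm (y), 34 mm thick, top face at z = 386 mm, on four square legs, each 26×26 mm in cross-section. The legs rest on z = 0, each flush with a corner of the seat. Four stretchers, 26 mm wide and 25 mm tall, connect adjacent legs with their undersides at z = 182 mm, each running between the inner faces of the legs it joins and aligned with the legs' outer faces on the other axis.

B is a rectangular door frame: two vertical jambs of 66×166 mm section, 2114 mm tall, with a clear opening 925 mm wide between their inner faces. A header 92 mm tall and 166 mm deep lies on top of the jambs and spans the full outside width.

C is a spool: two coaxial disc flanges of radius 128 mm and thickness 16 mm, joined by a core cylinder of radius 63 mm and height 186 mm. The lower flange rests on z = 0 and the three cylinders share a vertical axis.

The door frame is on the floor beside the stool on its +x side. The spool is on top of the stool.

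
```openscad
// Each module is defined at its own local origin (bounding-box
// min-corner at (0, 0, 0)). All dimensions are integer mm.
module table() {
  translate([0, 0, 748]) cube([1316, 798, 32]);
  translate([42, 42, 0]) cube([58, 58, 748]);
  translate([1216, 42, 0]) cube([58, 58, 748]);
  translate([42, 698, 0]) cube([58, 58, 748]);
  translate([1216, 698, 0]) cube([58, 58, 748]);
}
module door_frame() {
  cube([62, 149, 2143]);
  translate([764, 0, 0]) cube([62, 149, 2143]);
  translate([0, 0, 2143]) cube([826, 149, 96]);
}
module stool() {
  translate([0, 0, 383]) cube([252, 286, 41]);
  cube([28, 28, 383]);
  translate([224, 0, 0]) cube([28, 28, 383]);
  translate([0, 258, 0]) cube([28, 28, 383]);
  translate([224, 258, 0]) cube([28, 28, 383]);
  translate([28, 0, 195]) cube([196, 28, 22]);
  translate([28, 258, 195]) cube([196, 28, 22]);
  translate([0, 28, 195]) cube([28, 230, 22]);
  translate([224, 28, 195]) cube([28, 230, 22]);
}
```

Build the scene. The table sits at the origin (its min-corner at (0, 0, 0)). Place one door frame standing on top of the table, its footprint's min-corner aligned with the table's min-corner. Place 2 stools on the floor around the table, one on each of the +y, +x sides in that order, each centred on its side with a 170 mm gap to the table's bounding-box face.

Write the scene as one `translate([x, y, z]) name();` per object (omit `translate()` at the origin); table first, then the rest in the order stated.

table();
translate([0, 0, 780]) door_frame();
translate([532, 968, 0]) stool();
translate([1486, 256, 0]) stool();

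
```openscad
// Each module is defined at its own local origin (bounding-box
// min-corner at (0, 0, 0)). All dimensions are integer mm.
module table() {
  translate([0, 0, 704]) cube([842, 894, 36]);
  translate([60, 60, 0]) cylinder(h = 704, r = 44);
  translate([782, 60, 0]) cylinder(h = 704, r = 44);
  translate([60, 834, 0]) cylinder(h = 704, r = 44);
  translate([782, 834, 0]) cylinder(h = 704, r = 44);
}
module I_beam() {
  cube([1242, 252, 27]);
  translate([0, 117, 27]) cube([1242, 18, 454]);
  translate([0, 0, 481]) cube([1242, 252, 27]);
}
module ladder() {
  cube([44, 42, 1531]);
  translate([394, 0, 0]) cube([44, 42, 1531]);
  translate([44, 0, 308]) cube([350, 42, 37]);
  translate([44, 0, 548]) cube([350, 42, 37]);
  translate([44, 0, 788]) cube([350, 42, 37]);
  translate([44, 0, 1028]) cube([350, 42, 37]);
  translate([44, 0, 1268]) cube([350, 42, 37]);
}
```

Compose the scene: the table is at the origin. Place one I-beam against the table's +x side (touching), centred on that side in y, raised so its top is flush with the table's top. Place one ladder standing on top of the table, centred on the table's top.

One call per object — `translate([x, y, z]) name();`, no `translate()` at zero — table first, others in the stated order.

table();
translate([842, 321, 232]) I_beam();
translate([202, 426, 740]) ladder();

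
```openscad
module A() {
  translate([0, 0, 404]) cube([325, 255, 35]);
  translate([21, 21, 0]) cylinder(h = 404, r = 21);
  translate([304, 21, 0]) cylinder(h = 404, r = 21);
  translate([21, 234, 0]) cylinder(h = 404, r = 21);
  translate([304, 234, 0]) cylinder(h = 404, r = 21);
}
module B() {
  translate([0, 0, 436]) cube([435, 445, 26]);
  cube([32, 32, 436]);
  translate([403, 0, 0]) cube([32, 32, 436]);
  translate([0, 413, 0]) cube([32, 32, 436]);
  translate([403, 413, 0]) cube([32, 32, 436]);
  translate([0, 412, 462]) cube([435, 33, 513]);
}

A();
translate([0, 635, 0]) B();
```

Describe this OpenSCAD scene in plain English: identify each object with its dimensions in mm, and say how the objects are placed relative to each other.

A is a four-legged stool. The seat is 325×255 mm, 35 mm thick, top at z = 439 mm. It stands on four round legs, each 42 mm in diameter, from z = 0 to the seat underside, each leg's axis is inset half a diameter from the nearest pair of seat edges (so the leg's bounding box is flush with the corner).

B is a chair: 435×445 mm seat, 26 mm thick, top at z = 462 mm, on four 32 mm square corner legs flush with the seat edges. A 33 mm thick backrest slab spans the full seat width, extending 513 mm above the seat top, its back face flush with the seat's +y edge.

The chair is on the floor beside the stool on its +y side.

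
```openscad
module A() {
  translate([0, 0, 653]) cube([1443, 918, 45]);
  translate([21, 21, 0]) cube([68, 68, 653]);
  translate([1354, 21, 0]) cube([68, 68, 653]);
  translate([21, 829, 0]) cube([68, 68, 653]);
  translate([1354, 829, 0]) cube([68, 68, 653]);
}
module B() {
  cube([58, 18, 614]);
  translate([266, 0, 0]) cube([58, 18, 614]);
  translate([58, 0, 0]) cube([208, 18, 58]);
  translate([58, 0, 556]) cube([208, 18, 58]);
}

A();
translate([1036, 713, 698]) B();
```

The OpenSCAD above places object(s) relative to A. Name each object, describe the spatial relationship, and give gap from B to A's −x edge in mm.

A is a table. B is a picture frame. The picture frame is on top of the table. The gap from the picture frame to the table's −x edge is 1036 mm.

The picture frame's min-x is at 1036; the table's min-x is 0; gap = 1036 mm.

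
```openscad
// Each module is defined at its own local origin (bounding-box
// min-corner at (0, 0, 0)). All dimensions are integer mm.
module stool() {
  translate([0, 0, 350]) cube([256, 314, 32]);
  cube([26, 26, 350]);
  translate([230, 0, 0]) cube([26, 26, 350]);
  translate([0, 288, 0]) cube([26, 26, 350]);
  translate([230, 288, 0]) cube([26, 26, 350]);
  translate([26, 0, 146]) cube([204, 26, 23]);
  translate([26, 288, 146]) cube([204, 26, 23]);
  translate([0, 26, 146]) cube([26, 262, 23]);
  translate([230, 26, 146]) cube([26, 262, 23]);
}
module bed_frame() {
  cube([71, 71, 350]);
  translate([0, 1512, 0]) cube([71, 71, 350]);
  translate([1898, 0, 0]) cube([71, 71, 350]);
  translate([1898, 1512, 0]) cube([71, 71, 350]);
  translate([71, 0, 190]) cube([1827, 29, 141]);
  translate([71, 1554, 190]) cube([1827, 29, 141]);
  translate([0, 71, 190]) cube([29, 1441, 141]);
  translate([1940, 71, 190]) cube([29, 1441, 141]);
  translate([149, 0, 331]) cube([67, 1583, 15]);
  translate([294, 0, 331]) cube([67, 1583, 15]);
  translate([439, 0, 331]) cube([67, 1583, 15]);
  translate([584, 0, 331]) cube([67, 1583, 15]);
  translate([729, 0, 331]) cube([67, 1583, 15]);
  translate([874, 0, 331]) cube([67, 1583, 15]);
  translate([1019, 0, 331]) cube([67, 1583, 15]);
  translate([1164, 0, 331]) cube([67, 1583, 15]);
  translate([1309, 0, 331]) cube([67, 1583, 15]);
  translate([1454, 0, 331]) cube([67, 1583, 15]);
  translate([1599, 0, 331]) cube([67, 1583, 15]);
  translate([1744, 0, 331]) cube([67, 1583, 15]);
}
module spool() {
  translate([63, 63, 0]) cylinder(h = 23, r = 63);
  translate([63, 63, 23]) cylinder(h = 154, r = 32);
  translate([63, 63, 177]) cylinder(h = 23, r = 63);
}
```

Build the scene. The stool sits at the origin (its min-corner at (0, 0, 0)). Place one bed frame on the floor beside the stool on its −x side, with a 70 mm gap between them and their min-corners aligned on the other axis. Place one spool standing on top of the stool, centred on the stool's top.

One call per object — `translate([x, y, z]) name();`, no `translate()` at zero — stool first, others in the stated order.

stool();
translate([-2039, 0, 0]) bed_frame();
translate([65, 94, 382]) spool();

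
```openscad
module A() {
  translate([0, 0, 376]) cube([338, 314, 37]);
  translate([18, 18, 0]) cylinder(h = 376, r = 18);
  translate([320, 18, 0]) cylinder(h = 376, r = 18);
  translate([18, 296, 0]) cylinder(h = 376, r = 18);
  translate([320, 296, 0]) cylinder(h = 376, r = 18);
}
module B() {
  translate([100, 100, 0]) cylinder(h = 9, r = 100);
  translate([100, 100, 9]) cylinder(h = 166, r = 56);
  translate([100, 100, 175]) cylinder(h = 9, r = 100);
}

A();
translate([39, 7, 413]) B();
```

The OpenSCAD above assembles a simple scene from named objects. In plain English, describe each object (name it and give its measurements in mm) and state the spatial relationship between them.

A is a simple wooden stool: a rectangular seat 338 mm (x) by 314 mm (y), 37 mm thick, top face at z = 413 mm, on four round legs, each 36 mm in diameter. The legs rest on z = 0, each leg's axis is inset half a diameter from the nearest pair of seat edges (so the leg's bounding box is flush with the corner).

B is a spool: two coaxial disc flanges of radius 100 mm and thickness 9 mm, joined by a core cylinder of radius 56 mm and height 166 mm. The lower flange rests on z = 0 and the three cylinders share a vertical axis.

The spool is on top of the stool.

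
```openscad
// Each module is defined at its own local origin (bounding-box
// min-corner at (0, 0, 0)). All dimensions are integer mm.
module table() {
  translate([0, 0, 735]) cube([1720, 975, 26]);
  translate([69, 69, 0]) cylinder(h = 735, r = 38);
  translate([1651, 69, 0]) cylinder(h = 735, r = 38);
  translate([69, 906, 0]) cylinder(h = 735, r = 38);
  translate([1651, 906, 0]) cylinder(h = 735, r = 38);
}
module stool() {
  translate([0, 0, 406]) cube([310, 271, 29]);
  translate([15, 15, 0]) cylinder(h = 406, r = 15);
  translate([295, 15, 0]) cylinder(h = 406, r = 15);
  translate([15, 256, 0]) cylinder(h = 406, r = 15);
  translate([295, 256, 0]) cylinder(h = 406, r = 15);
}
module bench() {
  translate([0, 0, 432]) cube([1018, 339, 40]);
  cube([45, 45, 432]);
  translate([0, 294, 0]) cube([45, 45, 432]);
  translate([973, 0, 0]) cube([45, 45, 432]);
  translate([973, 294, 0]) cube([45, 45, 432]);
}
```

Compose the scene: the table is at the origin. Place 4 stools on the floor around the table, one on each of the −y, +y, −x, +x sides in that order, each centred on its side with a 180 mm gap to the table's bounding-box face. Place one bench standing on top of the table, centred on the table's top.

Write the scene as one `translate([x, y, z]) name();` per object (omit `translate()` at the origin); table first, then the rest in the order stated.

table();
translate([705, -451, 0]) stool();
translate([705, 1155, 0]) stool();
translate([-490, 352, 0]) stool();
translate([1900, 352, 0]) stool();
translate([351, 318, 761]) bench();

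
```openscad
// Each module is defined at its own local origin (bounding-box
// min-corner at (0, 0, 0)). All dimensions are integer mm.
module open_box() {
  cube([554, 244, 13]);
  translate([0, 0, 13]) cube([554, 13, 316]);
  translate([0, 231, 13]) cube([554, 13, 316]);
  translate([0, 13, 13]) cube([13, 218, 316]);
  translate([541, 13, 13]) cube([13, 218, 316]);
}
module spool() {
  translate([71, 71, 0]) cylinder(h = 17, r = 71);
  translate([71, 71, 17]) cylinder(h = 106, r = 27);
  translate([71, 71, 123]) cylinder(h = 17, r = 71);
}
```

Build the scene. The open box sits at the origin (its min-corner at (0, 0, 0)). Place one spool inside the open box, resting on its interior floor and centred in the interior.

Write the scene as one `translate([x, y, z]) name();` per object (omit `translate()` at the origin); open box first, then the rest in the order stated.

open_box();
translate([206, 51, 13]) spool();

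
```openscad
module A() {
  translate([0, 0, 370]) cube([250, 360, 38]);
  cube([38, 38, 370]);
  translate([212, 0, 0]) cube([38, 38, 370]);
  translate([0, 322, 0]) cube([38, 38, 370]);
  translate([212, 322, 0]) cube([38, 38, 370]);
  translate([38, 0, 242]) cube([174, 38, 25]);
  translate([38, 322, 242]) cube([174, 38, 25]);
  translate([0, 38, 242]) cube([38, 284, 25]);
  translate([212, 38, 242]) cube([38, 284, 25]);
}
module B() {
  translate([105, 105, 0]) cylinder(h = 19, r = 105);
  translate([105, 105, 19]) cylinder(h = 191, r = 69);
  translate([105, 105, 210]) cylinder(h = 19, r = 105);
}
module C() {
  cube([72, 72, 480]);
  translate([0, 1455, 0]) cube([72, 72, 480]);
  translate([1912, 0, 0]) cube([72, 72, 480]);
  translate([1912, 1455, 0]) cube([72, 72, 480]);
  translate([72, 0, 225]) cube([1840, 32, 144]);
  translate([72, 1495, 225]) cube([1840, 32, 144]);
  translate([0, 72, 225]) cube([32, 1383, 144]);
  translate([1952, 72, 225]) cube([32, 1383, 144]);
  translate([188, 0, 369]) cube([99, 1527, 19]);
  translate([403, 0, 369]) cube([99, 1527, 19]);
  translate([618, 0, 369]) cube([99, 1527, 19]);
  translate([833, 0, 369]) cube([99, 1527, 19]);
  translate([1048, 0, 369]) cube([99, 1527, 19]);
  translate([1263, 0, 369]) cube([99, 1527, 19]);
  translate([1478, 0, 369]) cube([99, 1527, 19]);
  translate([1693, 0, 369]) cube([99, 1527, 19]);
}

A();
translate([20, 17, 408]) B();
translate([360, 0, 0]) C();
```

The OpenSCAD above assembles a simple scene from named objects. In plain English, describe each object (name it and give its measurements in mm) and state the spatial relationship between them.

A is a simple wooden stool: a rectangular seat 250 mm (x) by 360 mm (y), 38 mm thick, top face at z = 408 mm, on four square legs, each 38×38 mm in cross-section. The legs rest on z = 0, each flush with a corner of the seat. Four stretchers, 38 mm wide and 25 mm tall, connect adjacent legs with their undersides at z = 242 mm, each running between the inner faces of the legs it joins and aligned with the legs' outer faces on the other axis.

B is a spool: two coaxial disc flanges of radius 105 mm and thickness 19 mm, joined by a core cylinder of radius 69 mm and height 191 mm. The lower flange rests on z = 0 and the three cylinders share a vertical axis.

C is a bed frame 1984 mm long (x) by 1527 mm wide (y). Four 72×72 mm corner posts, 480 mm tall, at the corners of the footprint. Four rails of 32 mm thickness and 144 mm height run between adjacent posts with their undersides at z = 225 mm, their outer faces flush with the outside of the frame (the two x-running rails run between the posts' inner faces; the two y-running rails run between the posts' inner faces). 8 slats, each 99 mm wide (x) and 19 mm thick, lie across the top of the two x-running rails, running the full 1527 mm width of the frame in y; the slats are evenly spaced along x between the inner faces of the end posts with equal gaps (rounded down to the nearest mm) at the −x end and between each pair — any rounding remainder accumulates at the +x end.

The spool is on top of the stool. The bed frame is on the floor beside the stool on its +x side.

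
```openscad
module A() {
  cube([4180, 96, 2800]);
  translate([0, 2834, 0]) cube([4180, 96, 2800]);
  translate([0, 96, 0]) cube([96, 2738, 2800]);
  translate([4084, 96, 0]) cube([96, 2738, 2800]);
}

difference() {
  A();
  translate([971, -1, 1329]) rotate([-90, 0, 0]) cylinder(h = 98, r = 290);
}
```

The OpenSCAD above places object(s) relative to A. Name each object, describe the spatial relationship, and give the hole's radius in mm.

The subtracted cylinder has r = 290 mm.

A is a house frame. The house frame has a circular hole through its front wall. The hole's radius is 290 mm.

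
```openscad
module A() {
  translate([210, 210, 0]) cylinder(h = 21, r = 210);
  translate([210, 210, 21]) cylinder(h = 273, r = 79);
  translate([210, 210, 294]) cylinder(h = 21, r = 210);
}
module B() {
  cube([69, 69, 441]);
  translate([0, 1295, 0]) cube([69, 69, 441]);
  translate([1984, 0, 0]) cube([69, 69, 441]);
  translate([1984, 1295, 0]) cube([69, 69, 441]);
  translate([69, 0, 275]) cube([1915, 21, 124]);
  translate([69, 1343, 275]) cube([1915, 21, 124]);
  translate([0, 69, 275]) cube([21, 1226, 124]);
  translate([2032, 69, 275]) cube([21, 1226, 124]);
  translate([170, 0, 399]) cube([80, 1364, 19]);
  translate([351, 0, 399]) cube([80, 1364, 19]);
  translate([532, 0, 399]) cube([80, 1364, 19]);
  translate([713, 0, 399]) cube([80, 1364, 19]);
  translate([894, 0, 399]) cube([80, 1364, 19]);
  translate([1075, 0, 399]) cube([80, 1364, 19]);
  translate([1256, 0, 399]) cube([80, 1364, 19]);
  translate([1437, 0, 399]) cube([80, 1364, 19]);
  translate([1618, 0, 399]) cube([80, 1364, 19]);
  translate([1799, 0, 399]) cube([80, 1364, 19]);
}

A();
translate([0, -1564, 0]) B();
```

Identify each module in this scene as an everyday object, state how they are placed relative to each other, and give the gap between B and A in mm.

The bed frame's nearest face is 200 mm from the spool's −y face.

A is a spool. B is a bed frame. The bed frame is on the floor beside the spool on its −y side. The gap between the bed frame and the spool is 200 mm.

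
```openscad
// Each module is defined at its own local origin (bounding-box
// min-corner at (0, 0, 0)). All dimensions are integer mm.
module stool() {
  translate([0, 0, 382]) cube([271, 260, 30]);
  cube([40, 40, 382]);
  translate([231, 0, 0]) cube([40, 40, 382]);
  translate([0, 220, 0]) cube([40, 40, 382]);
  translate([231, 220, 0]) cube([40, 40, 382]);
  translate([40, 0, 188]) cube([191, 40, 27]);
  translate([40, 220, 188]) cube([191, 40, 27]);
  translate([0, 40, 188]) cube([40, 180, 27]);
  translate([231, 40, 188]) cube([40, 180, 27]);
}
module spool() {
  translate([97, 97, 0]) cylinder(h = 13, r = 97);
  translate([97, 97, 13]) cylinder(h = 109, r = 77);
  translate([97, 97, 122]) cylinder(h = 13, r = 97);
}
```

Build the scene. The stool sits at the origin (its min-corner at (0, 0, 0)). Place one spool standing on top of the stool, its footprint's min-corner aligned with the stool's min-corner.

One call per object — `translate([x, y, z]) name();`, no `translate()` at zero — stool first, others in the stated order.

stool();
translate([0, 0, 412]) spool();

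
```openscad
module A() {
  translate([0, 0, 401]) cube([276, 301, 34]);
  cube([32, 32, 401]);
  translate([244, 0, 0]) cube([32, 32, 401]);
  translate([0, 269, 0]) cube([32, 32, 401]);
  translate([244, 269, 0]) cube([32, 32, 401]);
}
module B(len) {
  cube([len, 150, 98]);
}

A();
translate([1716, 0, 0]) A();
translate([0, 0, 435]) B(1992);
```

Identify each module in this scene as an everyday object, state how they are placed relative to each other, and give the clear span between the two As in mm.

Second stool starts at x = 1716; first ends at x = 276; clear span = 1716 − 276 = 1440 mm.

A is a stool. B is a beam. A beam spans the tops of two stools. The clear span between the two stools is 1440 mm.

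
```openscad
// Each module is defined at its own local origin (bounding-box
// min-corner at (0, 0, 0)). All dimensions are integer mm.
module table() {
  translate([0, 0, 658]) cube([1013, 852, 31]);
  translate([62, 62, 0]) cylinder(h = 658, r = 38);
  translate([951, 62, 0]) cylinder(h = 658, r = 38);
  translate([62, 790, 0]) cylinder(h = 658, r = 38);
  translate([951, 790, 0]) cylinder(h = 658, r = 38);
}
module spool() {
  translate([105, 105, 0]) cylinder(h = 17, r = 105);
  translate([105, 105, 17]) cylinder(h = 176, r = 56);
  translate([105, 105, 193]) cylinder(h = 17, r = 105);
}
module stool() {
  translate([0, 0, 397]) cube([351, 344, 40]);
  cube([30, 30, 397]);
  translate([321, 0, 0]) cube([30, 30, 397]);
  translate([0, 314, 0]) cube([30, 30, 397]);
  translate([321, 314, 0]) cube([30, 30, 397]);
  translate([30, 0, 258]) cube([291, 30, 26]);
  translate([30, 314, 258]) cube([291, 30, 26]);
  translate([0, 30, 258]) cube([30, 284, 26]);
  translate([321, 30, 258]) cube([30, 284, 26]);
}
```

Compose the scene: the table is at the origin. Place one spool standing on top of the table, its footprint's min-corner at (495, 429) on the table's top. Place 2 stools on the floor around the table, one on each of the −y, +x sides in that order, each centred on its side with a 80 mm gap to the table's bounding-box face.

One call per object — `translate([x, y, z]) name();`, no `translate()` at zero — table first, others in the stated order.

table();
translate([495, 429, 689]) spool();
translate([331, -424, 0]) stool();
translate([1093, 254, 0]) stool();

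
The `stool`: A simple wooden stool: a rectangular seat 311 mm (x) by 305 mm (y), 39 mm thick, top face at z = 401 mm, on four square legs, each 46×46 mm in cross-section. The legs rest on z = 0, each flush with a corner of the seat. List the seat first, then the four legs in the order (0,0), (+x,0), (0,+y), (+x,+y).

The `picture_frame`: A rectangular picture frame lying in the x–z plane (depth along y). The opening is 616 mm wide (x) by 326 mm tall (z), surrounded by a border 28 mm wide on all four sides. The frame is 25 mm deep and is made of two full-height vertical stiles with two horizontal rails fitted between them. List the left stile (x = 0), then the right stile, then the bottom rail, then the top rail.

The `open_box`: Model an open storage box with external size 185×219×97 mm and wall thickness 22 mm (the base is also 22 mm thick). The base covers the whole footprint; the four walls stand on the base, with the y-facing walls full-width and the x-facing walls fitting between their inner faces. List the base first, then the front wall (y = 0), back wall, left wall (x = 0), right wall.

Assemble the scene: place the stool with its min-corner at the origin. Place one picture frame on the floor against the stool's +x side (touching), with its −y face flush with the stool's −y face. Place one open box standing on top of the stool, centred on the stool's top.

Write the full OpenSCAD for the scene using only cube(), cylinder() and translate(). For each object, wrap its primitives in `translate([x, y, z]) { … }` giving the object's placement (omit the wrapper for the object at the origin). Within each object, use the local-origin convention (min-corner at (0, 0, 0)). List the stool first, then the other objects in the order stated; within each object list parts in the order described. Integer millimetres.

translate([0, 0, 362]) cube([311, 305, 39]);
cube([46, 46, 362]);
translate([265, 0, 0]) cube([46, 46, 362]);
translate([0, 259, 0]) cube([46, 46, 362]);
translate([265, 259, 0]) cube([46, 46, 362]);
translate([311, 0, 0]) {
  cube([28, 25, 382]);
  translate([644, 0, 0]) cube([28, 25, 382]);
  translate([28, 0, 0]) cube([616, 25, 28]);
  translate([28, 0, 354]) cube([616, 25, 28]);
}
translate([63, 43, 401]) {
  cube([185, 219, 22]);
  translate([0, 0, 22]) cube([185, 22, 75]);
  translate([0, 197, 22]) cube([185, 22, 75]);
  translate([0, 22, 22]) cube([22, 175, 75]);
  translate([163, 22, 22]) cube([22, 175, 75]);
}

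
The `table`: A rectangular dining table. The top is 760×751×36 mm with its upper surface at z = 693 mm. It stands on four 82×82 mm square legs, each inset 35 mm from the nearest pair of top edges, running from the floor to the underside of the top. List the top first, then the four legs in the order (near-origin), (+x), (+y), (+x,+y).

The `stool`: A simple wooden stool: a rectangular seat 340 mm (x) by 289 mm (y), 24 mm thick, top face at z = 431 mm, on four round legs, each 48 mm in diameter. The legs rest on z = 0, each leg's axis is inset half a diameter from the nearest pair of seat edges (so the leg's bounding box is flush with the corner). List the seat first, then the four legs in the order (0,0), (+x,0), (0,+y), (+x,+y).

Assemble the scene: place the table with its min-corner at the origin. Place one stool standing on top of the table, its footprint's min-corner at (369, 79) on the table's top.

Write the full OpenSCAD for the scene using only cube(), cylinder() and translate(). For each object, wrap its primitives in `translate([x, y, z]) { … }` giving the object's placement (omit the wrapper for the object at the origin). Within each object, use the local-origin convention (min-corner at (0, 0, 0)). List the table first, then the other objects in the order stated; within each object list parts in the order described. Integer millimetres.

translate([0, 0, 657]) cube([760, 751, 36]);
translate([35, 35, 0]) cube([82, 82, 657]);
translate([643, 35, 0]) cube([82, 82, 657]);
translate([35, 634, 0]) cube([82, 82, 657]);
translate([643, 634, 0]) cube([82, 82, 657]);
translate([369, 79, 693]) {
  translate([0, 0, 407]) cube([340, 289, 24]);
  translate([24, 24, 0]) cylinder(h = 407, r = 24);
  translate([316, 24, 0]) cylinder(h = 407, r = 24);
  translate([24, 265, 0]) cylinder(h = 407, r = 24);
  translate([316, 265, 0]) cylinder(h = 407, r = 24);
}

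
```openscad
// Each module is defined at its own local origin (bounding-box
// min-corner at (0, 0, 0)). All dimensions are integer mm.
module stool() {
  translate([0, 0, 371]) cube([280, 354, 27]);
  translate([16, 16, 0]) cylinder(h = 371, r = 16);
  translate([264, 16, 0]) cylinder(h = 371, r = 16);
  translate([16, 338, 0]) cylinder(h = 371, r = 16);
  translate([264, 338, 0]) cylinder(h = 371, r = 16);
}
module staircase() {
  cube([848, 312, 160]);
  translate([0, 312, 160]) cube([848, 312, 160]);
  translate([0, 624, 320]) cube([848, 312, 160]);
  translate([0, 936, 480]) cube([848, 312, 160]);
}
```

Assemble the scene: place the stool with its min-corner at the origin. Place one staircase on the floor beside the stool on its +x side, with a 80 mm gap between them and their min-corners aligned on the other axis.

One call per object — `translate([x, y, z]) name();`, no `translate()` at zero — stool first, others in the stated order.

stool();
translate([360, 0, 0]) staircase();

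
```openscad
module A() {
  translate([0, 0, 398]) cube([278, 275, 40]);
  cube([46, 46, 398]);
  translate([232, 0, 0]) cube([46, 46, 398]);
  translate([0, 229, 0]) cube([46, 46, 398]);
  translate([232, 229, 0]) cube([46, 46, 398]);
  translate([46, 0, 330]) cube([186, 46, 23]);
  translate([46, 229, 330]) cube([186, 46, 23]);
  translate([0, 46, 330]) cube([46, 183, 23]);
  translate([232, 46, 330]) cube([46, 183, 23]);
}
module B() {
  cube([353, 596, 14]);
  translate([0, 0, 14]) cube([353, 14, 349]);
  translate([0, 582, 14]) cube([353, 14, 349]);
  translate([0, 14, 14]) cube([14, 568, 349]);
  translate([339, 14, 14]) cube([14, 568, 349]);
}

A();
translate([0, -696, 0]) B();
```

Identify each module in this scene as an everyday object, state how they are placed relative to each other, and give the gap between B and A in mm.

A is a stool. B is an open box. The open box is on the floor beside the stool on its −y side. The gap between the open box and the stool is 100 mm.

The open box's nearest face is 100 mm from the stool's −y face.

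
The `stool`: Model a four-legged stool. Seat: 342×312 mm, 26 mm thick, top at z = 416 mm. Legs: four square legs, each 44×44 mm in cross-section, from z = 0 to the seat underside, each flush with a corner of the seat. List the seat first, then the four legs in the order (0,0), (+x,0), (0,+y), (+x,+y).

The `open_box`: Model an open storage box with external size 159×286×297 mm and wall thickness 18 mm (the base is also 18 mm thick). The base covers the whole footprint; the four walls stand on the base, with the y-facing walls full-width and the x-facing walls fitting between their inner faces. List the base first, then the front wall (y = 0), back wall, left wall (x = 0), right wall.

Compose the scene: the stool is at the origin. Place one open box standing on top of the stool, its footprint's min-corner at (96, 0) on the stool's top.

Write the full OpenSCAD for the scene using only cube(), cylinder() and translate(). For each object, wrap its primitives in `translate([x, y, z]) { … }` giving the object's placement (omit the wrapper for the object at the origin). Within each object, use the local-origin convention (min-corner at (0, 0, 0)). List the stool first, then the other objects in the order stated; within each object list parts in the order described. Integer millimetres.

translate([0, 0, 390]) cube([342, 312, 26]);
cube([44, 44, 390]);
translate([298, 0, 0]) cube([44, 44, 390]);
translate([0, 268, 0]) cube([44, 44, 390]);
translate([298, 268, 0]) cube([44, 44, 390]);
translate([96, 0, 416]) {
  cube([159, 286, 18]);
  translate([0, 0, 18]) cube([159, 18, 279]);
  translate([0, 268, 18]) cube([159, 18, 279]);
  translate([0, 18, 18]) cube([18, 250, 279]);
  translate([141, 18, 18]) cube([18, 250, 279]);
}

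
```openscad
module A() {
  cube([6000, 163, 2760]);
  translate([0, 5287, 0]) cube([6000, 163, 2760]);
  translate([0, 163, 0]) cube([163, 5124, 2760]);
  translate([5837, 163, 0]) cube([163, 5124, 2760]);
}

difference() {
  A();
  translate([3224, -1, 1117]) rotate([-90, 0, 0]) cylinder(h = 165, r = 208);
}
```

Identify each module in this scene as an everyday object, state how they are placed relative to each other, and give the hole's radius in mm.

A is a house frame. The house frame has a circular hole through its front wall. The hole's radius is 208 mm.

The subtracted cylinder has r = 208 mm.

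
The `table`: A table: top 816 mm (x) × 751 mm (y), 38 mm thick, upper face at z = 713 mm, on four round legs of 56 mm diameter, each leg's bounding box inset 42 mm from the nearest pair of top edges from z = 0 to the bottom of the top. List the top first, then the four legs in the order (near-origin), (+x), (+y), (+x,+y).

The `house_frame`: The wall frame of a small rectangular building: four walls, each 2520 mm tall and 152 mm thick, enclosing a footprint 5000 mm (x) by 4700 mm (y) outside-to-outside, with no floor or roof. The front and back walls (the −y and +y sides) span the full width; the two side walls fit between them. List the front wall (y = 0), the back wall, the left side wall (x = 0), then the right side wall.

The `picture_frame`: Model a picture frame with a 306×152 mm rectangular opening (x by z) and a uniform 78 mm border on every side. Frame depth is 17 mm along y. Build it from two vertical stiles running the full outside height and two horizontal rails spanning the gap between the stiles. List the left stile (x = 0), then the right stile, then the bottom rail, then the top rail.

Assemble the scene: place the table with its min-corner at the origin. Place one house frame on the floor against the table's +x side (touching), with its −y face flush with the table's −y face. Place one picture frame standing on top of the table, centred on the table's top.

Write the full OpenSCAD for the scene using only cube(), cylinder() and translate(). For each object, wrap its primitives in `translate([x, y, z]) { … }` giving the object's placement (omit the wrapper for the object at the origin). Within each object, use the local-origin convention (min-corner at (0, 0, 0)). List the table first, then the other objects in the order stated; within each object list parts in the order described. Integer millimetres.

translate([0, 0, 675]) cube([816, 751, 38]);
translate([70, 70, 0]) cylinder(h = 675, r = 28);
translate([746, 70, 0]) cylinder(h = 675, r = 28);
translate([70, 681, 0]) cylinder(h = 675, r = 28);
translate([746, 681, 0]) cylinder(h = 675, r = 28);
translate([816, 0, 0]) {
  cube([5000, 152, 2520]);
  translate([0, 4548, 0]) cube([5000, 152, 2520]);
  translate([0, 152, 0]) cube([152, 4396, 2520]);
  translate([4848, 152, 0]) cube([152, 4396, 2520]);
}
translate([177, 367, 713]) {
  cube([78, 17, 308]);
  translate([384, 0, 0]) cube([78, 17, 308]);
  translate([78, 0, 0]) cube([306, 17, 78]);
  translate([78, 0, 230]) cube([306, 17, 78]);
}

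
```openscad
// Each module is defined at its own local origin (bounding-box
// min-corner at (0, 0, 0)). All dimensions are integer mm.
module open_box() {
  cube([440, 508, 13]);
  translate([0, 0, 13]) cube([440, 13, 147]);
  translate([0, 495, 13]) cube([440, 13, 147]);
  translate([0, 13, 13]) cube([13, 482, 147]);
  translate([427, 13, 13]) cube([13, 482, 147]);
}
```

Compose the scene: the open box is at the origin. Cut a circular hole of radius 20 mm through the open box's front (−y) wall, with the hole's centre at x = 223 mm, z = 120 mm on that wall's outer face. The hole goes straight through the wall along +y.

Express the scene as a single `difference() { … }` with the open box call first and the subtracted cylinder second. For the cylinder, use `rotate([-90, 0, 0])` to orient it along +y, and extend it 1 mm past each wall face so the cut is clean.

difference() {
  open_box();
  translate([223, -1, 120]) rotate([-90, 0, 0]) cylinder(h = 15, r = 20);
}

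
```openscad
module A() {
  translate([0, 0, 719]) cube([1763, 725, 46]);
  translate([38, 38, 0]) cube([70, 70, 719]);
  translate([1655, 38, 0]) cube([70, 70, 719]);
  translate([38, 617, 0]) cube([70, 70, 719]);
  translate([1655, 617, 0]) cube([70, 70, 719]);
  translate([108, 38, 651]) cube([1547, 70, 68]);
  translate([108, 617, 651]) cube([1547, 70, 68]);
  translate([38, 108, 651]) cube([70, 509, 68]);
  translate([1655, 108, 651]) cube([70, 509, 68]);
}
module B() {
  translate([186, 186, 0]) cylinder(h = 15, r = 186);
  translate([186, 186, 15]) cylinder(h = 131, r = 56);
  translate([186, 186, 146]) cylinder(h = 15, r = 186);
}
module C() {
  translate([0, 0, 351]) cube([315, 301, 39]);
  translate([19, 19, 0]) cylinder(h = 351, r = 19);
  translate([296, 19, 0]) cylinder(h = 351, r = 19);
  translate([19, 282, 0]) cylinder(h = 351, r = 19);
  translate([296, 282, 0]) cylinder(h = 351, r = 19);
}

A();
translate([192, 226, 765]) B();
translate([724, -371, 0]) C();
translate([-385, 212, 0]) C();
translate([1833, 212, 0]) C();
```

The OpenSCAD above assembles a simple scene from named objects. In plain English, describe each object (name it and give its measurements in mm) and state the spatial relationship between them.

A is a table: top 1763 mm (x) × 725 mm (y), 46 mm thick, upper face at z = 765 mm, on four 70×70 mm square legs, each inset 38 mm from the nearest pair of top edges, running from z = 0 to the bottom of the top. Four apron rails, 70 mm thick and 68 mm tall, run between adjacent legs with their top edges flush with the underside of the top and their outer faces flush with the legs' outer faces.

B is a spool: two coaxial disc flanges of radius 186 mm and thickness 15 mm, joined by a core cylinder of radius 56 mm and height 131 mm. The lower flange rests on z = 0 and the three cylinders share a vertical axis.

C is a simple wooden stool: a rectangular seat 315 mm (x) by 301 mm (y), 39 mm thick, top face at z = 390 mm, on four round legs, each 38 mm in diameter. The legs rest on z = 0, each leg's axis is inset half a diameter from the nearest pair of seat edges (so the leg's bounding box is flush with the corner).

The spool is on top of the table. Three stools sit around the table at the −y, −x, +x sides.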